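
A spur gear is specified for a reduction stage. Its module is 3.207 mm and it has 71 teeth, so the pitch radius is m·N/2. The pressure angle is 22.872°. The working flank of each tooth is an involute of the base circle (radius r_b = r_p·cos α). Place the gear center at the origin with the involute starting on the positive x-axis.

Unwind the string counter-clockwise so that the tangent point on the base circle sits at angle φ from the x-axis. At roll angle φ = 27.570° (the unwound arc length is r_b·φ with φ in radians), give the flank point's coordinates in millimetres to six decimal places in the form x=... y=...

x=116.347257 y=3.806238

pitch radius r_p = m·N/2 = 3.207·71/2 = 113.848500
base radius r_b = r_p·cos α = 113.848500·cos 22.872° = 104.897214
roll angle φ = 27.570° = 0.48118727 rad
x = r_b·(cos φ + φ·sin φ) = 104.897214·(0.88644604 + 0.48118727·0.46283196) = 116.347257
y = r_b·(sin φ − φ·cos φ) = 104.897214·(0.46283196 − 0.48118727·0.88644604) = 3.806238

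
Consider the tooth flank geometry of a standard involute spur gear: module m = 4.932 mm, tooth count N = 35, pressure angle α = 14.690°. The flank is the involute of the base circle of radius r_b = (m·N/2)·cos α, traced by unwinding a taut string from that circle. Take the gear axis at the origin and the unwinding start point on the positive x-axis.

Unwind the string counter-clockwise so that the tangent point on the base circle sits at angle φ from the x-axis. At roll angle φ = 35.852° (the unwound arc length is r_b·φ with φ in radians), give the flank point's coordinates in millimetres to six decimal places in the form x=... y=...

pitch radius r_p = m·N/2 = 4.932·35/2 = 86.310000
base radius r_b = r_p·cos α = 86.310000·cos 14.690° = 83.488701
roll angle φ = 35.852° = 0.62573544 rad
x = r_b·(cos φ + φ·sin φ) = 83.488701·(0.81053259 + 0.62573544·0.58569353) = 98.268021
y = r_b·(sin φ − φ·cos φ) = 83.488701·(0.58569353 − 0.62573544·0.81053259) = 6.555079

x=98.268021 y=6.555079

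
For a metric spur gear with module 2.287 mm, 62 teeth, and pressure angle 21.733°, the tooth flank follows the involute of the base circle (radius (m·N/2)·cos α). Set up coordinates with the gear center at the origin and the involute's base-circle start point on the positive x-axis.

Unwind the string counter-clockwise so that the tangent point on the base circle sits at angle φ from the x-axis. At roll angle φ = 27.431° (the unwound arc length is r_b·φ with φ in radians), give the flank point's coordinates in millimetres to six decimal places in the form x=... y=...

pitch radius r_p = m·N/2 = 2.287·62/2 = 70.897000
base radius r_b = r_p·cos α = 70.897000·cos 21.733° = 65.857603
roll angle φ = 27.431° = 0.47876127 rad
x = r_b·(cos φ + φ·sin φ) = 65.857603·(0.88756626 + 0.47876127·0.46068007) = 72.978261
y = r_b·(sin φ − φ·cos φ) = 65.857603·(0.46068007 − 0.47876127·0.88756626) = 2.354259

x=72.978261 y=2.354259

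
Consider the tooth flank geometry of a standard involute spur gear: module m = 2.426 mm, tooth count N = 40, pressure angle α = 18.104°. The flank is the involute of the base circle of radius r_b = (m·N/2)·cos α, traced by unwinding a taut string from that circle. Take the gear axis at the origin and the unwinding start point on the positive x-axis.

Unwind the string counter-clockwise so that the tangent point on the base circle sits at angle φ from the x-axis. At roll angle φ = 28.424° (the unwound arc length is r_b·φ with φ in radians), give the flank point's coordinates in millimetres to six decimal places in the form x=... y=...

x=51.448544 y=1.831093

pitch radius r_p = m·N/2 = 2.426·40/2 = 48.520000
base radius r_b = r_p·cos α = 48.520000·cos 18.104° = 46.117971
roll angle φ = 28.424° = 0.49609239 rad
x = r_b·(cos φ + φ·sin φ) = 46.117971·(0.87944927 + 0.49609239·0.47599263) = 51.448544
y = r_b·(sin φ − φ·cos φ) = 46.117971·(0.47599263 − 0.49609239·0.87944927) = 1.831093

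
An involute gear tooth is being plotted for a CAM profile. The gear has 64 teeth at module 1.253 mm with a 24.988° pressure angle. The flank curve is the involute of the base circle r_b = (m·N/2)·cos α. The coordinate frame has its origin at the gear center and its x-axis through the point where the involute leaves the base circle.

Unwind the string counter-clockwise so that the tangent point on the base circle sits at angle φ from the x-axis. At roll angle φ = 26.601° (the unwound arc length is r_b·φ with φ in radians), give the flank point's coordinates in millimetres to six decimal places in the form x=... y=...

x=40.051183 y=1.186407

pitch radius r_p = m·N/2 = 1.253·64/2 = 40.096000
base radius r_b = r_p·cos α = 40.096000·cos 24.988° = 36.342865
roll angle φ = 26.601° = 0.46427503 rad
x = r_b·(cos φ + φ·sin φ) = 36.342865·(0.89414642 + 0.46427503·0.44777469) = 40.051183
y = r_b·(sin φ − φ·cos φ) = 36.342865·(0.44777469 − 0.46427503·0.89414642) = 1.186407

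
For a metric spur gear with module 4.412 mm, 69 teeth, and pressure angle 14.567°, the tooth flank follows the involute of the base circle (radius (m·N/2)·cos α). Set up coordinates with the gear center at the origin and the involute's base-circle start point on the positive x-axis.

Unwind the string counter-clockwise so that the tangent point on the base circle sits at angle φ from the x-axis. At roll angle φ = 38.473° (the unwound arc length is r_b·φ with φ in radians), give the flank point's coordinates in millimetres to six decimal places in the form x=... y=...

x=176.882410 y=14.208033

pitch radius r_p = m·N/2 = 4.412·69/2 = 152.214000
base radius r_b = r_p·cos α = 152.214000·cos 14.567° = 147.320958
roll angle φ = 38.473° = 0.67148052 rad
x = r_b·(cos φ + φ·sin φ) = 147.320958·(0.78290142 + 0.67148052·0.62214577) = 176.882410
y = r_b·(sin φ − φ·cos φ) = 147.320958·(0.62214577 − 0.67148052·0.78290142) = 14.208033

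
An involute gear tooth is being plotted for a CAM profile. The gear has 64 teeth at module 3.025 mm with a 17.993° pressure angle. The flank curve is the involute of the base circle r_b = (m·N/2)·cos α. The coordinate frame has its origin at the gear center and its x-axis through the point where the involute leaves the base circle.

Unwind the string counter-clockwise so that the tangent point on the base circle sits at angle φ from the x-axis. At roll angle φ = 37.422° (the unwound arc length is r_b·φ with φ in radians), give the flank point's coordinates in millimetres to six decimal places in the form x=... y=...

x=109.657904 y=8.191245

pitch radius r_p = m·N/2 = 3.025·64/2 = 96.800000
base radius r_b = r_p·cos α = 96.800000·cos 17.993° = 92.065925
roll angle φ = 37.422° = 0.65313711 rad
x = r_b·(cos φ + φ·sin φ) = 92.065925·(0.79418135 + 0.65313711·0.60768083) = 109.657904
y = r_b·(sin φ − φ·cos φ) = 92.065925·(0.60768083 − 0.65313711·0.79418135) = 8.191245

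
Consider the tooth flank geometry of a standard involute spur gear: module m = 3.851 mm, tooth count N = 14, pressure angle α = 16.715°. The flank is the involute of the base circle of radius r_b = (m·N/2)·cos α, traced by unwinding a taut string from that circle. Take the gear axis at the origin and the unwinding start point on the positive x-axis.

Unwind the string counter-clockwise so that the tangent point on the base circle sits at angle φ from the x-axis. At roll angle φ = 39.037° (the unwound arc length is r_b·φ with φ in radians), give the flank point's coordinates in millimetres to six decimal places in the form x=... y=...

x=31.132689 y=2.597568

pitch radius r_p = m·N/2 = 3.851·14/2 = 26.957000
base radius r_b = r_p·cos α = 26.957000·cos 16.715° = 25.817992
roll angle φ = 39.037° = 0.68132418 rad
x = r_b·(cos φ + φ·sin φ) = 25.817992·(0.77673940 + 0.68132418·0.62982212) = 31.132689
y = r_b·(sin φ − φ·cos φ) = 25.817992·(0.62982212 − 0.68132418·0.77673940) = 2.597568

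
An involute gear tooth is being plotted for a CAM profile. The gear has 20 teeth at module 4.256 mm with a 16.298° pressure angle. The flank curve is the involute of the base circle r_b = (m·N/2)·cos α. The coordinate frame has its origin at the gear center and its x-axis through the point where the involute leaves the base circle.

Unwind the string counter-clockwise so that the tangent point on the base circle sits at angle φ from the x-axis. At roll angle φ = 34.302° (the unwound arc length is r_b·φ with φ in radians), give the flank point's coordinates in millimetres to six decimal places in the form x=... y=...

x=47.527405 y=2.818459

pitch radius r_p = m·N/2 = 4.256·20/2 = 42.560000
base radius r_b = r_p·cos α = 42.560000·cos 16.298° = 40.849730
roll angle φ = 34.302° = 0.59868284 rad
x = r_b·(cos φ + φ·sin φ) = 40.849730·(0.82607862 + 0.59868284·0.56355488) = 47.527405
y = r_b·(sin φ − φ·cos φ) = 40.849730·(0.56355488 − 0.59868284·0.82607862) = 2.818459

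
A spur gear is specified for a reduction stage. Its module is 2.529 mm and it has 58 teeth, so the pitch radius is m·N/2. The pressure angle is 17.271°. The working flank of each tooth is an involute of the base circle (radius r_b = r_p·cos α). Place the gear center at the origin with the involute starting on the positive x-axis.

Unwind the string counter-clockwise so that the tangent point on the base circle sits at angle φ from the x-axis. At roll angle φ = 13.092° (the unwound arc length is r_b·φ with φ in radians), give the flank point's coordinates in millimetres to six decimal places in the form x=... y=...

x=71.838642 y=0.277057

pitch radius r_p = m·N/2 = 2.529·58/2 = 73.341000
base radius r_b = r_p·cos α = 73.341000·cos 17.271° = 70.034142
roll angle φ = 13.092° = 0.22849851 rad
x = r_b·(cos φ + φ·sin φ) = 70.034142·(0.97400760 + 0.22849851·0.22651531) = 71.838642
y = r_b·(sin φ − φ·cos φ) = 70.034142·(0.22651531 − 0.22849851·0.97400760) = 0.277057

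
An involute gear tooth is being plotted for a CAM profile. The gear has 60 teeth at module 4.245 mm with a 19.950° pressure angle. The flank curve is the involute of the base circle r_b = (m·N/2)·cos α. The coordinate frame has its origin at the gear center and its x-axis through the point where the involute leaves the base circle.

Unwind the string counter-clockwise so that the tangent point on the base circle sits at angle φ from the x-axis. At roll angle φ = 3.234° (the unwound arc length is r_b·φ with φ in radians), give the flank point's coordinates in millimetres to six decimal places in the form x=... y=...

pitch radius r_p = m·N/2 = 4.245·60/2 = 127.350000
base radius r_b = r_p·cos α = 127.350000·cos 19.950° = 119.707820
roll angle φ = 3.234° = 0.05644395 rad
x = r_b·(cos φ + φ·sin φ) = 119.707820·(0.99840746 + 0.05644395·0.05641398) = 119.898358
y = r_b·(sin φ − φ·cos φ) = 119.707820·(0.05641398 − 0.05644395·0.99840746) = 0.007173

x=119.898358 y=0.007173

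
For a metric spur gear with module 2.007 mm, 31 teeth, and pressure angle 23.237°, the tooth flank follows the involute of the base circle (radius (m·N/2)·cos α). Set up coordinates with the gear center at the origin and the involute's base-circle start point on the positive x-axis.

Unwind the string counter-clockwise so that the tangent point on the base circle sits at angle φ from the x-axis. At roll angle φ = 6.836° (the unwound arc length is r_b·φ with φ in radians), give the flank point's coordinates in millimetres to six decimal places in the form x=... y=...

x=28.787733 y=0.016160

pitch radius r_p = m·N/2 = 2.007·31/2 = 31.108500
base radius r_b = r_p·cos α = 31.108500·cos 23.237° = 28.585002
roll angle φ = 6.836° = 0.11931071 rad
x = r_b·(cos φ + φ·sin φ) = 28.585002·(0.99289092 + 0.11931071·0.11902784) = 28.787733
y = r_b·(sin φ − φ·cos φ) = 28.585002·(0.11902784 − 0.11931071·0.99289092) = 0.016160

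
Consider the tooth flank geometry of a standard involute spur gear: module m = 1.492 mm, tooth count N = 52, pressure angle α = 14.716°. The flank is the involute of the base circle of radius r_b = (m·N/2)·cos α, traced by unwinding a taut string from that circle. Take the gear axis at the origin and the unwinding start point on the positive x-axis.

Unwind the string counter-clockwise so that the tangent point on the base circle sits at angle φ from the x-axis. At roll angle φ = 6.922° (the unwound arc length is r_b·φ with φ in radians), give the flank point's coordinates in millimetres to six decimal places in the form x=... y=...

pitch radius r_p = m·N/2 = 1.492·52/2 = 38.792000
base radius r_b = r_p·cos α = 38.792000·cos 14.716° = 37.519500
roll angle φ = 6.922° = 0.12081169 rad
x = r_b·(cos φ + φ·sin φ) = 37.519500·(0.99271114 + 0.12081169·0.12051802) = 37.792309
y = r_b·(sin φ − φ·cos φ) = 37.519500·(0.12051802 − 0.12081169·0.99271114) = 0.022021

x=37.792309 y=0.022021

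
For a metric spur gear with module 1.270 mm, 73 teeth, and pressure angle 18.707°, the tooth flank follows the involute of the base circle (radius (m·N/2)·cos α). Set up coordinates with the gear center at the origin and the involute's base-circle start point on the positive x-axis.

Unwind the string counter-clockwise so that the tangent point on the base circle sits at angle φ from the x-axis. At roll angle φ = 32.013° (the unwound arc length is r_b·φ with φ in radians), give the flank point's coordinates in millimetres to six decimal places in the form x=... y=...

x=50.233792 y=2.473979

pitch radius r_p = m·N/2 = 1.270·73/2 = 46.355000
base radius r_b = r_p·cos α = 46.355000·cos 18.707° = 43.906116
roll angle φ = 32.013° = 0.55873225 rad
x = r_b·(cos φ + φ·sin φ) = 43.906116·(0.84792784 + 0.55873225·0.53011167) = 50.233792
y = r_b·(sin φ − φ·cos φ) = 43.906116·(0.53011167 − 0.55873225·0.84792784) = 2.473979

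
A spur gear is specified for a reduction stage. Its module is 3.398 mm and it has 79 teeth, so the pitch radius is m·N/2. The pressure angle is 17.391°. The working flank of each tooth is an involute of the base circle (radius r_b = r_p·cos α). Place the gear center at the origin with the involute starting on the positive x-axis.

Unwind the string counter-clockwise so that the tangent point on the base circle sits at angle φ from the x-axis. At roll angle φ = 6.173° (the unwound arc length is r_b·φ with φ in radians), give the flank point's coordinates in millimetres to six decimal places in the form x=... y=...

x=128.826629 y=0.053333

pitch radius r_p = m·N/2 = 3.398·79/2 = 134.221000
base radius r_b = r_p·cos α = 134.221000·cos 17.391° = 128.085394
roll angle φ = 6.173° = 0.10773917 rad
x = r_b·(cos φ + φ·sin φ) = 128.085394·(0.99420175 + 0.10773917·0.10753086) = 128.826629
y = r_b·(sin φ − φ·cos φ) = 128.085394·(0.10753086 − 0.10773917·0.99420175) = 0.053333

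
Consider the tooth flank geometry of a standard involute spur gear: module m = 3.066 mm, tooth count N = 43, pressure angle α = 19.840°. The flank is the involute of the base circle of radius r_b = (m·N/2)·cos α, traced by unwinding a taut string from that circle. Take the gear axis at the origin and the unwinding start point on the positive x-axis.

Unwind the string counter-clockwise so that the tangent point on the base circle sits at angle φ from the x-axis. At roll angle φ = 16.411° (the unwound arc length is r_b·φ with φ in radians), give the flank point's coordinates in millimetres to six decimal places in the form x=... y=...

x=64.497880 y=0.481709

pitch radius r_p = m·N/2 = 3.066·43/2 = 65.919000
base radius r_b = r_p·cos α = 65.919000·cos 19.840° = 62.006316
roll angle φ = 16.411° = 0.28642598 rad
x = r_b·(cos φ + φ·sin φ) = 62.006316·(0.95925975 + 0.28642598·0.28252563) = 64.497880
y = r_b·(sin φ − φ·cos φ) = 62.006316·(0.28252563 − 0.28642598·0.95925975) = 0.481709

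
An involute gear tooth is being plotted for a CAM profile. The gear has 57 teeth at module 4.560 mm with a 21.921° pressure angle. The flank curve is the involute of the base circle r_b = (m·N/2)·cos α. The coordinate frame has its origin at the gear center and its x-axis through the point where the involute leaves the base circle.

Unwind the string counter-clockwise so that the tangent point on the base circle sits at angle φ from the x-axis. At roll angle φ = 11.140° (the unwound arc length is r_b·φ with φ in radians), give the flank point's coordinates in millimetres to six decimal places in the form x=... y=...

pitch radius r_p = m·N/2 = 4.560·57/2 = 129.960000
base radius r_b = r_p·cos α = 129.960000·cos 21.921° = 120.563825
roll angle φ = 11.140° = 0.19442968 rad
x = r_b·(cos φ + φ·sin φ) = 120.563825·(0.98115802 + 0.19442968·0.19320699) = 122.821165
y = r_b·(sin φ − φ·cos φ) = 120.563825·(0.19320699 − 0.19442968·0.98115802) = 0.294266

x=122.821165 y=0.294266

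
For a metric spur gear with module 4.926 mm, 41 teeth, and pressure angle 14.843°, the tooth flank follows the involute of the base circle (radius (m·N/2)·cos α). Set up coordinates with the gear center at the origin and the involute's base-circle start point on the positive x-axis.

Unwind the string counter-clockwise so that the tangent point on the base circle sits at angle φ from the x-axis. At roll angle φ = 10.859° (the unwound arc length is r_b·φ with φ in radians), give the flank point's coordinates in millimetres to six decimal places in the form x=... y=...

pitch radius r_p = m·N/2 = 4.926·41/2 = 100.983000
base radius r_b = r_p·cos α = 100.983000·cos 14.843° = 97.613339
roll angle φ = 10.859° = 0.18952530 rad
x = r_b·(cos φ + φ·sin φ) = 97.613339·(0.98209378 + 0.18952530·0.18839272) = 99.350755
y = r_b·(sin φ − φ·cos φ) = 97.613339·(0.18839272 − 0.18952530·0.98209378) = 0.220713

x=99.350755 y=0.220713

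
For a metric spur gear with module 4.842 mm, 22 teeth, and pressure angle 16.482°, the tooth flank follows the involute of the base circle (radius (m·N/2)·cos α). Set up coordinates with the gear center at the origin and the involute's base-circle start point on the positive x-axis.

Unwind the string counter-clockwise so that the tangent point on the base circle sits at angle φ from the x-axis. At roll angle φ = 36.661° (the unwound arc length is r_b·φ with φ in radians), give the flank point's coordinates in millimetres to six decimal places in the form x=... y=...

pitch radius r_p = m·N/2 = 4.842·22/2 = 53.262000
base radius r_b = r_p·cos α = 53.262000·cos 16.482° = 51.073407
roll angle φ = 36.661° = 0.63985516 rad
x = r_b·(cos φ + φ·sin φ) = 51.073407·(0.80218225 + 0.63985516·0.59707926) = 60.482481
y = r_b·(sin φ − φ·cos φ) = 51.073407·(0.59707926 − 0.63985516·0.80218225) = 4.279891

x=60.482481 y=4.279891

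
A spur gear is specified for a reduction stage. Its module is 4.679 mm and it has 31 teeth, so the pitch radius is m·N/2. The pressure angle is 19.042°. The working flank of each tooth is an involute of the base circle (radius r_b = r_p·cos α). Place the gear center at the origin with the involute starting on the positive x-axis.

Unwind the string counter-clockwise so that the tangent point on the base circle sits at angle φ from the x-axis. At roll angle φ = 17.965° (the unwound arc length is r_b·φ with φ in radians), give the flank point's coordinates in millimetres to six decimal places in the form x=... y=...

pitch radius r_p = m·N/2 = 4.679·31/2 = 72.524500
base radius r_b = r_p·cos α = 72.524500·cos 19.042° = 68.555935
roll angle φ = 17.965° = 0.31354840 rad
x = r_b·(cos φ + φ·sin φ) = 68.555935·(0.95124511 + 0.31354840·0.30843597) = 71.843515
y = r_b·(sin φ − φ·cos φ) = 68.555935·(0.30843597 − 0.31354840·0.95124511) = 0.697528

x=71.843515 y=0.697528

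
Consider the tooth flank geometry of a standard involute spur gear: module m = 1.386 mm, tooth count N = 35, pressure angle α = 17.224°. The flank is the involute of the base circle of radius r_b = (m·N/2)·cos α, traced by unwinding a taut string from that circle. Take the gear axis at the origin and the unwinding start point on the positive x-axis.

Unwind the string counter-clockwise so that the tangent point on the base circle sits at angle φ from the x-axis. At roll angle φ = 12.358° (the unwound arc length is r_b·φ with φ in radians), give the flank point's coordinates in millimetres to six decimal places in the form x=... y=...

pitch radius r_p = m·N/2 = 1.386·35/2 = 24.255000
base radius r_b = r_p·cos α = 24.255000·cos 17.224° = 23.167270
roll angle φ = 12.358° = 0.21568779 rad
x = r_b·(cos φ + φ·sin φ) = 23.167270·(0.97682943 + 0.21568779·0.21401933) = 23.699904
y = r_b·(sin φ − φ·cos φ) = 23.167270·(0.21401933 − 0.21568779·0.97682943) = 0.077127

x=23.699904 y=0.077127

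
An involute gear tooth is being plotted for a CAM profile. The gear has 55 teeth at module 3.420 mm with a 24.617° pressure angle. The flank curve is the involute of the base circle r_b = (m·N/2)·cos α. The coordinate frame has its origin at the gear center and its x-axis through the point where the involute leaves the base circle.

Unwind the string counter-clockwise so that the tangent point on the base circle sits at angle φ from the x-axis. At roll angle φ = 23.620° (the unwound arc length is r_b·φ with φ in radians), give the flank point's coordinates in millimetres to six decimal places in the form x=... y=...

x=92.461677 y=1.963036

pitch radius r_p = m·N/2 = 3.420·55/2 = 94.050000
base radius r_b = r_p·cos α = 94.050000·cos 24.617° = 85.502036
roll angle φ = 23.620° = 0.41224677 rad
x = r_b·(cos φ + φ·sin φ) = 85.502036·(0.91622293 + 0.41224677·0.40066888) = 92.461677
y = r_b·(sin φ − φ·cos φ) = 85.502036·(0.40066888 − 0.41224677·0.91622293) = 1.963036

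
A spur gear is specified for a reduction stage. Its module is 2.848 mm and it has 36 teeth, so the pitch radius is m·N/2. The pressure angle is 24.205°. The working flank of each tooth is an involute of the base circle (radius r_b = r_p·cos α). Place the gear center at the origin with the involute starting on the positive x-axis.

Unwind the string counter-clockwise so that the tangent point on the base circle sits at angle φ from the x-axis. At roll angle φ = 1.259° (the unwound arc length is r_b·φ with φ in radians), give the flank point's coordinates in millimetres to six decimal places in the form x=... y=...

x=46.768378 y=0.000165

pitch radius r_p = m·N/2 = 2.848·36/2 = 51.264000
base radius r_b = r_p·cos α = 51.264000·cos 24.205° = 46.757092
roll angle φ = 1.259° = 0.02197370 rad
x = r_b·(cos φ + φ·sin φ) = 46.757092·(0.99975859 + 0.02197370·0.02197193) = 46.768378
y = r_b·(sin φ − φ·cos φ) = 46.757092·(0.02197193 − 0.02197370·0.99975859) = 0.000165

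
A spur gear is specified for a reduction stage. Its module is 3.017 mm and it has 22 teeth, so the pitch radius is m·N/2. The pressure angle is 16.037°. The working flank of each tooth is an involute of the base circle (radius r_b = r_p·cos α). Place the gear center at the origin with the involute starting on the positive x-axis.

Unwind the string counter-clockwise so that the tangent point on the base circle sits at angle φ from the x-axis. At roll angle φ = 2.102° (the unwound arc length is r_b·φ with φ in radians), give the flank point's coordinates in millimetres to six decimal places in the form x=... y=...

x=31.916935 y=0.000525

pitch radius r_p = m·N/2 = 3.017·22/2 = 33.187000
base radius r_b = r_p·cos α = 33.187000·cos 16.037° = 31.895478
roll angle φ = 2.102° = 0.03668682 rad
x = r_b·(cos φ + φ·sin φ) = 31.895478·(0.99932711 + 0.03668682·0.03667859) = 31.916935
y = r_b·(sin φ − φ·cos φ) = 31.895478·(0.03667859 − 0.03668682·0.99932711) = 0.000525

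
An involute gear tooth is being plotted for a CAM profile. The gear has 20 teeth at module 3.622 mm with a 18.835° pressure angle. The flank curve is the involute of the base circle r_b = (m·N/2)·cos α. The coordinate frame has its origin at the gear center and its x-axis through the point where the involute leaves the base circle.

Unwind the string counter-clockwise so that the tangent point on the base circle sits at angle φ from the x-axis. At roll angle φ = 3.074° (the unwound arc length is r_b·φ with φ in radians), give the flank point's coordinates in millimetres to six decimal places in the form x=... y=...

x=34.329802 y=0.001764

pitch radius r_p = m·N/2 = 3.622·20/2 = 36.220000
base radius r_b = r_p·cos α = 36.220000·cos 18.835° = 34.280500
roll angle φ = 3.074° = 0.05365142 rad
x = r_b·(cos φ + φ·sin φ) = 34.280500·(0.99856111 + 0.05365142·0.05362569) = 34.329802
y = r_b·(sin φ − φ·cos φ) = 34.280500·(0.05362569 − 0.05365142·0.99856111) = 0.001764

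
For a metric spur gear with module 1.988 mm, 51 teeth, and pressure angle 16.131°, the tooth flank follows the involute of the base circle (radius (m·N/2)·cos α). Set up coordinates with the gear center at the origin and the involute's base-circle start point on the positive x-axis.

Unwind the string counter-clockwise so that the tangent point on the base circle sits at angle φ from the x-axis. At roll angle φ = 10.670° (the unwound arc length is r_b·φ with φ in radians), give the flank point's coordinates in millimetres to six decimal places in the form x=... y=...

x=49.535252 y=0.104474

pitch radius r_p = m·N/2 = 1.988·51/2 = 50.694000
base radius r_b = r_p·cos α = 50.694000·cos 16.131° = 48.698125
roll angle φ = 10.670° = 0.18622663 rad
x = r_b·(cos φ + φ·sin φ) = 48.698125·(0.98270988 + 0.18622663·0.18515210) = 49.535252
y = r_b·(sin φ − φ·cos φ) = 48.698125·(0.18515210 − 0.18622663·0.98270988) = 0.104474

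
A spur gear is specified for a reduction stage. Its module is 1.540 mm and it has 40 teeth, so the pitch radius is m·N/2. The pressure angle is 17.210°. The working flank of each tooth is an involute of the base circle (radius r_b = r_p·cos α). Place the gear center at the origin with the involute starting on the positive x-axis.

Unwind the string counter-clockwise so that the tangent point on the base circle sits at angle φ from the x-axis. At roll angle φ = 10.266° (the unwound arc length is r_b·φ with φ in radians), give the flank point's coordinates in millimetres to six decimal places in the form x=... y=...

x=29.889463 y=0.056231

pitch radius r_p = m·N/2 = 1.540·40/2 = 30.800000
base radius r_b = r_p·cos α = 30.800000·cos 17.210° = 29.420983
roll angle φ = 10.266° = 0.17917550 rad
x = r_b·(cos φ + φ·sin φ) = 29.420983·(0.98399097 + 0.17917550·0.17821833) = 29.889463
y = r_b·(sin φ − φ·cos φ) = 29.420983·(0.17821833 − 0.17917550·0.98399097) = 0.056231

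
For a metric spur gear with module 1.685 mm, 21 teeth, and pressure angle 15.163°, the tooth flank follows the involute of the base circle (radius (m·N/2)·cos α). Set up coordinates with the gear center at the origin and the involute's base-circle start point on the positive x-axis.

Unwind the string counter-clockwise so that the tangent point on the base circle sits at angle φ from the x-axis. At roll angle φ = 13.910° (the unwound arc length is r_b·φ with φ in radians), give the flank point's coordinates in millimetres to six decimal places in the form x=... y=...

pitch radius r_p = m·N/2 = 1.685·21/2 = 17.692500
base radius r_b = r_p·cos α = 17.692500·cos 15.163° = 17.076546
roll angle φ = 13.910° = 0.24277530 rad
x = r_b·(cos φ + φ·sin φ) = 17.076546·(0.97067454 + 0.24277530·0.24039746) = 17.572400
y = r_b·(sin φ − φ·cos φ) = 17.076546·(0.24039746 − 0.24277530·0.97067454) = 0.080971

x=17.572400 y=0.080971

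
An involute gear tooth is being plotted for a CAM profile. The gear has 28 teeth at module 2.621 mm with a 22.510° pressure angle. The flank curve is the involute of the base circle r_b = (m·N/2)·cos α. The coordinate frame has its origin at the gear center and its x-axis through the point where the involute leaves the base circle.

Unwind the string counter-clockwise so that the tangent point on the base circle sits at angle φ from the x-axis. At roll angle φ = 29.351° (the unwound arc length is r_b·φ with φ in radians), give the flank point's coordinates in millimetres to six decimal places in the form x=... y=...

pitch radius r_p = m·N/2 = 2.621·28/2 = 36.694000
base radius r_b = r_p·cos α = 36.694000·cos 22.510° = 33.898384
roll angle φ = 29.351° = 0.51227159 rad
x = r_b·(cos φ + φ·sin φ) = 33.898384·(0.87163332 + 0.51227159·0.49015850) = 38.058651
y = r_b·(sin φ − φ·cos φ) = 33.898384·(0.49015850 − 0.51227159·0.87163332) = 1.479513

x=38.058651 y=1.479513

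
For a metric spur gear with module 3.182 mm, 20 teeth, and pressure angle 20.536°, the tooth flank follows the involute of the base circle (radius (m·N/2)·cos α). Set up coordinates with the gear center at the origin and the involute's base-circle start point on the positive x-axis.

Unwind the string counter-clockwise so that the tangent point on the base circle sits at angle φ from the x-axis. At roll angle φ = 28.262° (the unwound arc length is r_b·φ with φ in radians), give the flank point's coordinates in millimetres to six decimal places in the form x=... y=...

x=33.205428 y=1.163326

pitch radius r_p = m·N/2 = 3.182·20/2 = 31.820000
base radius r_b = r_p·cos α = 31.820000·cos 20.536° = 29.797901
roll angle φ = 28.262° = 0.49326495 rad
x = r_b·(cos φ + φ·sin φ) = 29.797901·(0.88079159 + 0.49326495·0.47350415) = 33.205428
y = r_b·(sin φ − φ·cos φ) = 29.797901·(0.47350415 − 0.49326495·0.88079159) = 1.163326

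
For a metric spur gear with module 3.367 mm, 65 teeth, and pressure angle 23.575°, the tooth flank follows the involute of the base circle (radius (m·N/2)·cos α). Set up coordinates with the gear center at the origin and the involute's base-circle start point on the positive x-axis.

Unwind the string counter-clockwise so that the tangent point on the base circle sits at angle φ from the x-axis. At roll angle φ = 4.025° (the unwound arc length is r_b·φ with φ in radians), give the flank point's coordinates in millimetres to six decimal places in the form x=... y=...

x=100.541559 y=0.011584

pitch radius r_p = m·N/2 = 3.367·65/2 = 109.427500
base radius r_b = r_p·cos α = 109.427500·cos 23.575° = 100.294388
roll angle φ = 4.025° = 0.07024950 rad
x = r_b·(cos φ + φ·sin φ) = 100.294388·(0.99753352 + 0.07024950·0.07019174) = 100.541559
y = r_b·(sin φ − φ·cos φ) = 100.294388·(0.07019174 − 0.07024950·0.99753352) = 0.011584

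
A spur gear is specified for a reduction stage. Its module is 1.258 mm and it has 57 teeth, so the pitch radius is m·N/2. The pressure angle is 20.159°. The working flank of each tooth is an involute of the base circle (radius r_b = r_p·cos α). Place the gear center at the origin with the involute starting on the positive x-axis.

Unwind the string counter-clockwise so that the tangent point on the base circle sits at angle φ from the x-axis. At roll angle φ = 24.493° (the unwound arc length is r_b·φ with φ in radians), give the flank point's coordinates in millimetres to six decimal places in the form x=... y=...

x=36.592810 y=0.860499

pitch radius r_p = m·N/2 = 1.258·57/2 = 35.853000
base radius r_b = r_p·cos α = 35.853000·cos 20.159° = 33.656641
roll angle φ = 24.493° = 0.42748349 rad
x = r_b·(cos φ + φ·sin φ) = 33.656641·(0.91001193 + 0.42748349·0.41458207) = 36.592810
y = r_b·(sin φ − φ·cos φ) = 33.656641·(0.41458207 − 0.42748349·0.91001193) = 0.860499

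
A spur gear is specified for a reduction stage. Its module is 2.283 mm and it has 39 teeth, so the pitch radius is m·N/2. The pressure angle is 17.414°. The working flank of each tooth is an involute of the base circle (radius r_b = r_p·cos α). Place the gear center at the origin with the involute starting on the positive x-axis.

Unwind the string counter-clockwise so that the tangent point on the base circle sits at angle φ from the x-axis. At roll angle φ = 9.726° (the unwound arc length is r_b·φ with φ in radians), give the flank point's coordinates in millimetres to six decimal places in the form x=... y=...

pitch radius r_p = m·N/2 = 2.283·39/2 = 44.518500
base radius r_b = r_p·cos α = 44.518500·cos 17.414° = 42.478094
roll angle φ = 9.726° = 0.16975072 rad
x = r_b·(cos φ + φ·sin φ) = 42.478094·(0.98562691 + 0.16975072·0.16893666) = 43.085702
y = r_b·(sin φ − φ·cos φ) = 42.478094·(0.16893666 − 0.16975072·0.98562691) = 0.069060

x=43.085702 y=0.069060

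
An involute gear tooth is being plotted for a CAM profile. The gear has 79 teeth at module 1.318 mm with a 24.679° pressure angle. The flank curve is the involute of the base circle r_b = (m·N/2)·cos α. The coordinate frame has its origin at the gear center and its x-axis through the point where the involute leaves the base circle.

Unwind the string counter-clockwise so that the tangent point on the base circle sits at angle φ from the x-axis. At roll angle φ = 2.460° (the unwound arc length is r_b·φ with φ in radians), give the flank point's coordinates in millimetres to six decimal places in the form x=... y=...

x=47.349397 y=0.001248

pitch radius r_p = m·N/2 = 1.318·79/2 = 52.061000
base radius r_b = r_p·cos α = 52.061000·cos 24.679° = 47.305815
roll angle φ = 2.460° = 0.04293510 rad
x = r_b·(cos φ + φ·sin φ) = 47.305815·(0.99907843 + 0.04293510·0.04292191) = 47.349397
y = r_b·(sin φ − φ·cos φ) = 47.305815·(0.04292191 − 0.04293510·0.99907843) = 0.001248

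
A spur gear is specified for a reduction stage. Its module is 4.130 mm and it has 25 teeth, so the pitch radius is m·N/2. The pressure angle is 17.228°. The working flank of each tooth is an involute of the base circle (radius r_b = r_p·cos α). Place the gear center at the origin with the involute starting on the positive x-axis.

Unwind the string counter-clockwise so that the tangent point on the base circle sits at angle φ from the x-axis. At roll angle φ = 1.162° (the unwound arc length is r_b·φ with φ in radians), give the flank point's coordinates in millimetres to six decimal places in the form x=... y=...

x=49.318919 y=0.000137

pitch radius r_p = m·N/2 = 4.130·25/2 = 51.625000
base radius r_b = r_p·cos α = 51.625000·cos 17.228° = 49.308779
roll angle φ = 1.162° = 0.02028073 rad
x = r_b·(cos φ + φ·sin φ) = 49.308779·(0.99979435 + 0.02028073·0.02027934) = 49.318919
y = r_b·(sin φ − φ·cos φ) = 49.308779·(0.02027934 − 0.02028073·0.99979435) = 0.000137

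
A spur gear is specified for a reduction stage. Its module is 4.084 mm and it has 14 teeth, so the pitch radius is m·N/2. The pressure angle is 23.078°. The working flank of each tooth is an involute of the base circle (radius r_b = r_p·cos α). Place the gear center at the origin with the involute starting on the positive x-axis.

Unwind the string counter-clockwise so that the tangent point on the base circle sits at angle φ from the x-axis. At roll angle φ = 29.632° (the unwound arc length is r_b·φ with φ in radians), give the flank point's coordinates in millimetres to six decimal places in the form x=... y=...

x=29.585707 y=1.180569

pitch radius r_p = m·N/2 = 4.084·14/2 = 28.588000
base radius r_b = r_p·cos α = 28.588000·cos 23.078° = 26.300162
roll angle φ = 29.632° = 0.51717596 rad
x = r_b·(cos φ + φ·sin φ) = 26.300162·(0.86921892 + 0.51717596·0.49442741) = 29.585707
y = r_b·(sin φ − φ·cos φ) = 26.300162·(0.49442741 − 0.51717596·0.86921892) = 1.180569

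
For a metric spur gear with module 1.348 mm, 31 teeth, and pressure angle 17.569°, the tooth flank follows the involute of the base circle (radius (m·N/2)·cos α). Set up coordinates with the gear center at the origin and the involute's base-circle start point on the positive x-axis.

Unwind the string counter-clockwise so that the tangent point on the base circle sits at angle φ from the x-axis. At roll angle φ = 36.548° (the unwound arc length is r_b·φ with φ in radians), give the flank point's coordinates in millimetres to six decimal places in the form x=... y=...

pitch radius r_p = m·N/2 = 1.348·31/2 = 20.894000
base radius r_b = r_p·cos α = 20.894000·cos 17.569° = 19.919381
roll angle φ = 36.548° = 0.63788294 rad
x = r_b·(cos φ + φ·sin φ) = 19.919381·(0.80335826 + 0.63788294·0.59549602) = 23.568911
y = r_b·(sin φ − φ·cos φ) = 19.919381·(0.59549602 − 0.63788294·0.80335826) = 1.654255

x=23.568911 y=1.654255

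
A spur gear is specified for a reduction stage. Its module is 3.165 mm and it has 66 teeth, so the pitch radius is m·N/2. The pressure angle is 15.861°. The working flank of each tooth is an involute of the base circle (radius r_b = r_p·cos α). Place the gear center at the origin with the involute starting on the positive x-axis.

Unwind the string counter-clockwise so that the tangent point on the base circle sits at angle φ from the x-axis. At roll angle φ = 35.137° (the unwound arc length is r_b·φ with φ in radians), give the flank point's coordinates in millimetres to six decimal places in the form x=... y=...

x=117.621292 y=7.437262

pitch radius r_p = m·N/2 = 3.165·66/2 = 104.445000
base radius r_b = r_p·cos α = 104.445000·cos 15.861° = 100.468525
roll angle φ = 35.137° = 0.61325634 rad
x = r_b·(cos φ + φ·sin φ) = 100.468525·(0.81777822 + 0.61325634·0.57553347) = 117.621292
y = r_b·(sin φ − φ·cos φ) = 100.468525·(0.57553347 − 0.61325634·0.81777822) = 7.437262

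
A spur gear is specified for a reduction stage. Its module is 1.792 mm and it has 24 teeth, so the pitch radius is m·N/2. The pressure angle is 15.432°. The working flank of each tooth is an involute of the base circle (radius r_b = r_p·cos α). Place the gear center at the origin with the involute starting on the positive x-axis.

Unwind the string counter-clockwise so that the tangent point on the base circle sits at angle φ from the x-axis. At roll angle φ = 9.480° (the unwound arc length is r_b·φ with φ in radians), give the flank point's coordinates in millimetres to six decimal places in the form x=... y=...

x=21.010512 y=0.031212

pitch radius r_p = m·N/2 = 1.792·24/2 = 21.504000
base radius r_b = r_p·cos α = 21.504000·cos 15.432° = 20.728715
roll angle φ = 9.480° = 0.16545721 rad
x = r_b·(cos φ + φ·sin φ) = 20.728715·(0.98634315 + 0.16545721·0.16470332) = 21.010512
y = r_b·(sin φ − φ·cos φ) = 20.728715·(0.16470332 − 0.16545721·0.98634315) = 0.031212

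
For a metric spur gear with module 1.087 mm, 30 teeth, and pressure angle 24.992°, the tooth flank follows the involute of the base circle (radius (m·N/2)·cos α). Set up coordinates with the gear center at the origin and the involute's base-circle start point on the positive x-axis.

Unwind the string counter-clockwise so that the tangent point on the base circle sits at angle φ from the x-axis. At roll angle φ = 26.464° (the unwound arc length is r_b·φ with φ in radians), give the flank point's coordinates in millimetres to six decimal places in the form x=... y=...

pitch radius r_p = m·N/2 = 1.087·30/2 = 16.305000
base radius r_b = r_p·cos α = 16.305000·cos 24.992° = 14.778310
roll angle φ = 26.464° = 0.46188393 rad
x = r_b·(cos φ + φ·sin φ) = 14.778310·(0.89521454 + 0.46188393·0.44563542) = 16.271605
y = r_b·(sin φ − φ·cos φ) = 14.778310·(0.44563542 − 0.46188393·0.89521454) = 0.475126

x=16.271605 y=0.475126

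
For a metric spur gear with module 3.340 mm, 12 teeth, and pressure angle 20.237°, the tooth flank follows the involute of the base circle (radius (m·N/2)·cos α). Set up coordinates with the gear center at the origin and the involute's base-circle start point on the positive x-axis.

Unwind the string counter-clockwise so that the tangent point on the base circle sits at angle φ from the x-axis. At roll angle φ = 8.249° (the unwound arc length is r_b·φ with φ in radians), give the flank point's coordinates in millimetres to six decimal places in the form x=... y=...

pitch radius r_p = m·N/2 = 3.340·12/2 = 20.040000
base radius r_b = r_p·cos α = 20.040000·cos 20.237° = 18.802928
roll angle φ = 8.249° = 0.14397221 rad
x = r_b·(cos φ + φ·sin φ) = 18.802928·(0.98965389 + 0.14397221·0.14347535) = 18.996793
y = r_b·(sin φ − φ·cos φ) = 18.802928·(0.14347535 − 0.14397221·0.98965389) = 0.018666

x=18.996793 y=0.018666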